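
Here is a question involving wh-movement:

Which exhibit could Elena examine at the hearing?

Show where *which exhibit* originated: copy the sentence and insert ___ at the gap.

Before movement: Elena could examine which exhibit at the hearing.
'which exhibit' functions as the direct object of 'examine'. The gap is right after 'examine'.

Which exhibit could Elena examine ___ at the hearing?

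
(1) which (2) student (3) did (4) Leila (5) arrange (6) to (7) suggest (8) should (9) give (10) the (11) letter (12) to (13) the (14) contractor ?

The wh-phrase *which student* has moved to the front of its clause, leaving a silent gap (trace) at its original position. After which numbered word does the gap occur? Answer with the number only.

7

In situ: Leila did arrange to suggest which student should give the letter to the contractor.
'which student' is the subject of the clause embedded under 'suggest'. It moves to the left edge, and the trace sits right after 'suggest':
Which student did Leila arrange to suggest ___ should give the letter to the contractor?
'suggest' is word 7.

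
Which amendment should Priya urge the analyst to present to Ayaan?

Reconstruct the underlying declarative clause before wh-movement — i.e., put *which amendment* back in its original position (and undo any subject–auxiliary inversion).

The filler 'which amendment' is interpreted as the direct object of 'present'. Wh-movement fronts it, leaving a gap right after 'present':
Which amendment should Priya urge the analyst to present ___ to Ayaan?

Priya should urge the analyst to present which amendment to Ayaan.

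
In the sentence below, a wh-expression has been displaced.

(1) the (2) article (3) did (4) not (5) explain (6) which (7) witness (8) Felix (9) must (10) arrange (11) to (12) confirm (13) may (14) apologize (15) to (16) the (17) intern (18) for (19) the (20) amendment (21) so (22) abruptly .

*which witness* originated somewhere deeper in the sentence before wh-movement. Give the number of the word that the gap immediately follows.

12

Underlying clause: Felix must arrange to confirm which witness may apologize to the intern for the amendment so abruptly.
'which witness' is the subject of the clause embedded under 'confirm'. It moves to the left edge, and the trace sits right after 'confirm':
The article did not explain which witness Felix must arrange to confirm ___ may apologize to the intern for the amendment so abruptly.
'confirm' is word 12.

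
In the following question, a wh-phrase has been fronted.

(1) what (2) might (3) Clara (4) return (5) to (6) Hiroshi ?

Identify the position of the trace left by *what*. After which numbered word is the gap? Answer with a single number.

Underlying clause: Clara might return what to Hiroshi.
'what' functions as the direct object of 'return'. It moves to the left edge, and the trace sits right after 'return':
What might Clara return ___ to Hiroshi?
'return' is word 4.

4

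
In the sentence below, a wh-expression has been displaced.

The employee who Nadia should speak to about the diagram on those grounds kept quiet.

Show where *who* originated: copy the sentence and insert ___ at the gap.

'who' is the object of the preposition 'to'. The gap is right after 'to'.

The employee who Nadia should speak to ___ about the diagram on those grounds kept quiet.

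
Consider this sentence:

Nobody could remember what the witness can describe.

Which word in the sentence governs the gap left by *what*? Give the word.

In situ: The witness can describe what.
'what' functions as the direct object of 'describe'. It moves to the left edge, and the trace sits right after 'describe':
Nobody could remember what the witness can describe ___.

describe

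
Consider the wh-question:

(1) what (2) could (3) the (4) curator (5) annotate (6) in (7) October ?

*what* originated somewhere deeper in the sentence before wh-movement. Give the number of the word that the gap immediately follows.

5

Pre-movement form: The curator could annotate what in October.
'what' functions as the direct object of 'annotate'. It moves to the left edge, and the trace sits right after 'annotate':
What could the curator annotate ___ in October?
'annotate' is word 5.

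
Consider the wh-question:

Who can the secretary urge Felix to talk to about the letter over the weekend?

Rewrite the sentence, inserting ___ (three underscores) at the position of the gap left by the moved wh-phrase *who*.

Who can the secretary urge Felix to talk to ___ about the letter over the weekend?

Pre-movement form: The secretary can urge Felix to talk to who about the letter over the weekend.
The filler 'who' is interpreted as the object of the preposition 'to'. The gap is right after 'to'.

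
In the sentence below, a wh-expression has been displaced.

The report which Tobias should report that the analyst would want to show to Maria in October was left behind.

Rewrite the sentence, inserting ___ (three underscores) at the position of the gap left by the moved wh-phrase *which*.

'which' functions as the direct object of 'show'. The gap is right after 'show'.

The report which Tobias should report that the analyst would want to show ___ to Maria in October was left behind.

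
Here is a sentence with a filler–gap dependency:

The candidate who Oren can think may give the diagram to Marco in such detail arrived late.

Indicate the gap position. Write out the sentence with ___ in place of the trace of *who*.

'who' is the subject of the clause embedded under 'think'. The gap is right after 'think'.

The candidate who Oren can think ___ may give the diagram to Marco in such detail arrived late.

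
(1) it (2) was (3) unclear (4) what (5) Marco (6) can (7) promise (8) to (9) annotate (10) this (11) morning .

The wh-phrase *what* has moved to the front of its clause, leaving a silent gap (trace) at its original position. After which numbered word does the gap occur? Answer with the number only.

9

In situ: Marco can promise to annotate what this morning.
'what' is the direct object of 'annotate'. It moves to the left edge, and the trace sits right after 'annotate':
It was unclear what Marco can promise to annotate ___ this morning.
'annotate' is word 9.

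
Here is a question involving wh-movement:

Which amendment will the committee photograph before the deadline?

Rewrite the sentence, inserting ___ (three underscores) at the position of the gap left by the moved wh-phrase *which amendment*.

Before movement: The committee will photograph which amendment before the deadline.
'which amendment' functions as the direct object of 'photograph'. The gap is right after 'photograph'.

Which amendment will the committee photograph ___ before the deadline?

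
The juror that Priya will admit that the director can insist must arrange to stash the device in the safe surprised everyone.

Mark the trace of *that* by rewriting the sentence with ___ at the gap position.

The filler 'that' is interpreted as the subject of the clause embedded under 'insist'. The gap is right after 'insist'.

The juror that Priya will admit that the director can insist ___ must arrange to stash the device in the safe surprised everyone.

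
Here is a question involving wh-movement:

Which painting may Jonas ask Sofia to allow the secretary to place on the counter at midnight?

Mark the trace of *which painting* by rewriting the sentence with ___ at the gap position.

Which painting may Jonas ask Sofia to allow the secretary to place ___ on the counter at midnight?

Before movement: Jonas may ask Sofia to allow the secretary to place which painting on the counter at midnight.
'which painting' is the direct object of 'place'. The gap is right after 'place'.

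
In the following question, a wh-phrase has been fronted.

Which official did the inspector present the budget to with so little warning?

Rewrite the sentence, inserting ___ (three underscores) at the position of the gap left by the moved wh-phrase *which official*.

Which official did the inspector present the budget to ___ with so little warning?

Underlying clause: The inspector did present the budget to which official with so little warning.
'which official' is the object of the preposition 'to' (recipient of 'present'). The gap is right after 'to'.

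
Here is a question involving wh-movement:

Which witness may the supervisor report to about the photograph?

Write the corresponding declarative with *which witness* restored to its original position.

The supervisor may report to which witness about the photograph.

The filler 'which witness' is interpreted as the object of the preposition 'to'. Fronting leaves a gap immediately after 'to':
Which witness may the supervisor report to ___ about the photograph?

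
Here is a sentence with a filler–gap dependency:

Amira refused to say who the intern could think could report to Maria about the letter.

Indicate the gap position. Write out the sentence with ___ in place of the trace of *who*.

In situ: The intern could think who could report to Maria about the letter.
The filler 'who' is interpreted as the subject of the clause embedded under 'think'. The gap is right after 'think'.

Amira refused to say who the intern could think ___ could report to Maria about the letter.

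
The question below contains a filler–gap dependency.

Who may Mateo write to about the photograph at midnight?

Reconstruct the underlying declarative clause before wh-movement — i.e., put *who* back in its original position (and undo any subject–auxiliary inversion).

The filler 'who' is interpreted as the object of the preposition 'to'. Wh-movement fronts it, leaving a gap right after 'to':
Who may Mateo write to ___ about the photograph at midnight?

Mateo may write to who about the photograph at midnight.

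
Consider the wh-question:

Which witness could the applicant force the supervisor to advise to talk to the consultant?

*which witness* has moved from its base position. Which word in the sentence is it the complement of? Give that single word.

Before movement: The applicant could force the supervisor to advise which witness to talk to the consultant.
The filler 'which witness' is interpreted as the direct object of 'advise'. Fronting leaves a gap immediately after 'advise':
Which witness could the applicant force the supervisor to advise ___ to talk to the consultant?

advise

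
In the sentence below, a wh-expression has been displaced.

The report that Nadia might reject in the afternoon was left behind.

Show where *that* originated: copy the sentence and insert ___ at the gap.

The report that Nadia might reject ___ in the afternoon was left behind.

'that' is the direct object of 'reject'. The gap is right after 'reject'.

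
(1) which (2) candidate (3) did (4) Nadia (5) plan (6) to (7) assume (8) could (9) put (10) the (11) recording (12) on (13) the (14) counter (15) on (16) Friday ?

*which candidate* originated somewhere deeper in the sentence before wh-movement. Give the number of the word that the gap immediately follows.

7

Underlying clause: Nadia did plan to assume which candidate could put the recording on the counter on Friday.
The filler 'which candidate' is interpreted as the subject of the clause embedded under 'assume'. Fronting leaves a gap immediately after 'assume':
Which candidate did Nadia plan to assume ___ could put the recording on the counter on Friday?
'assume' is word 7.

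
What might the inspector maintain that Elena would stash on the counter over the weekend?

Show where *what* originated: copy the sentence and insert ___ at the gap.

What might the inspector maintain that Elena would stash ___ on the counter over the weekend?

Before movement: The inspector might maintain that Elena would stash what on the counter over the weekend.
'what' is the direct object of 'stash'. The gap is right after 'stash'.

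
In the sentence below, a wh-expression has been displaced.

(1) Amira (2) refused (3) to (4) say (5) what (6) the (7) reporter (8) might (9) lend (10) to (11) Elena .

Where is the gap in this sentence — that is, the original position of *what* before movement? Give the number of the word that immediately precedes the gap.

9

Pre-movement form: The reporter might lend what to Elena.
'what' functions as the direct object of 'lend'. It moves to the left edge, and the trace sits right after 'lend':
Amira refused to say what the reporter might lend ___ to Elena.
'lend' is word 9.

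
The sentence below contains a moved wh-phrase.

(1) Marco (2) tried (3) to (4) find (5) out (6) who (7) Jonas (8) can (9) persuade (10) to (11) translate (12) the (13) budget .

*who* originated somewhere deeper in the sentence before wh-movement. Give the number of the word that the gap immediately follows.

9

Pre-movement form: Jonas can persuade who to translate the budget.
'who' is the direct object of 'persuade'. It moves to the left edge, and the trace sits right after 'persuade':
Marco tried to find out who Jonas can persuade ___ to translate the budget.
'persuade' is word 9.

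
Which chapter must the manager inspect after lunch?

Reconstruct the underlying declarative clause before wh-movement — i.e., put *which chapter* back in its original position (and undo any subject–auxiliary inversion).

'which chapter' is the direct object of 'inspect'. Wh-movement fronts it, leaving a gap right after 'inspect':
Which chapter must the manager inspect ___ after lunch?

The manager must inspect which chapter after lunch.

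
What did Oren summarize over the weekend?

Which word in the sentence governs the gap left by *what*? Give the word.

summarize

Before movement: Oren did summarize what over the weekend.
'what' functions as the direct object of 'summarize'. It moves to the left edge, and the trace sits right after 'summarize':
What did Oren summarize ___ over the weekend?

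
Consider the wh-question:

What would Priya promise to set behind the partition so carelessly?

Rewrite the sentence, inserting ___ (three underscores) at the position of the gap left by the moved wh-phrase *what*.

What would Priya promise to set ___ behind the partition so carelessly?

In situ: Priya would promise to set what behind the partition so carelessly.
'what' functions as the direct object of 'set'. The gap is right after 'set'.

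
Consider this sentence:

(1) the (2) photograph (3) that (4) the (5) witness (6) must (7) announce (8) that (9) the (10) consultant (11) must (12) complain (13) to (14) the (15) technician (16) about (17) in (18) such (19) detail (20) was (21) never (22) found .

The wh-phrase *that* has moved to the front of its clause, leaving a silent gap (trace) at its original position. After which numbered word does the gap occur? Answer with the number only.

'that' functions as the object of the preposition 'about'. It moves to the left edge, and the trace sits right after 'about':
The photograph that the witness must announce that the consultant must complain to the technician about ___ in such detail was never found.
'about' is word 16.

16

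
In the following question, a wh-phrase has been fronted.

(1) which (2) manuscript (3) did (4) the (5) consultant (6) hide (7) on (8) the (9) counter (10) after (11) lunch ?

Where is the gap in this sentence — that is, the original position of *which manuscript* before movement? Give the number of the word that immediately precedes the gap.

Pre-movement form: The consultant did hide which manuscript on the counter after lunch.
'which manuscript' functions as the direct object of 'hide'. Fronting leaves a gap immediately after 'hide':
Which manuscript did the consultant hide ___ on the counter after lunch?
'hide' is word 6.

6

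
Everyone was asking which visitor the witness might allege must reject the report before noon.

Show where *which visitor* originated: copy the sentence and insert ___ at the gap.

Everyone was asking which visitor the witness might allege ___ must reject the report before noon.

Underlying clause: The witness might allege which visitor must reject the report before noon.
'which visitor' functions as the subject of the clause embedded under 'allege'. The gap is right after 'allege'.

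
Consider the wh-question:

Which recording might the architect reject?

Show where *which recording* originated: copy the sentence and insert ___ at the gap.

Which recording might the architect reject ___?

In situ: The architect might reject which recording.
The filler 'which recording' is interpreted as the direct object of 'reject'. The gap is right after 'reject'.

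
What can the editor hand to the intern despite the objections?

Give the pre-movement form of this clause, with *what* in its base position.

'what' is the direct object of 'hand'. It moves to the left edge, and the trace sits right after 'hand':
What can the editor hand ___ to the intern despite the objections?

The editor can hand what to the intern despite the objections.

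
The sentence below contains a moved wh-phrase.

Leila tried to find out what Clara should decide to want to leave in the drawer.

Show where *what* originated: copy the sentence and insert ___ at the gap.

Pre-movement form: Clara should decide to want to leave what in the drawer.
'what' functions as the direct object of 'leave'. The gap is right after 'leave'.

Leila tried to find out what Clara should decide to want to leave ___ in the drawer.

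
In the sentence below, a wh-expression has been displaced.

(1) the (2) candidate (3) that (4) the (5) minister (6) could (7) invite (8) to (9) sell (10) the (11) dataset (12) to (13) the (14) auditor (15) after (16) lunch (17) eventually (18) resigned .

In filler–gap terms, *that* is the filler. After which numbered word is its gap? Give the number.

7

The filler 'that' is interpreted as the direct object of 'invite'. It moves to the left edge, and the trace sits right after 'invite':
The candidate that the minister could invite ___ to sell the dataset to the auditor after lunch eventually resigned.
'invite' is word 7.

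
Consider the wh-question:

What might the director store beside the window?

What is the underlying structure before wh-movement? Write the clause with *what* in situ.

'what' functions as the direct object of 'store'. It moves to the left edge, and the trace sits right after 'store':
What might the director store ___ beside the window?

The director might store what beside the window.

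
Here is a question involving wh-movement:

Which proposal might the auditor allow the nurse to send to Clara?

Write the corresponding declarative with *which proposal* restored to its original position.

'which proposal' functions as the direct object of 'send'. Fronting leaves a gap immediately after 'send':
Which proposal might the auditor allow the nurse to send ___ to Clara?

The auditor might allow the nurse to send which proposal to Clara.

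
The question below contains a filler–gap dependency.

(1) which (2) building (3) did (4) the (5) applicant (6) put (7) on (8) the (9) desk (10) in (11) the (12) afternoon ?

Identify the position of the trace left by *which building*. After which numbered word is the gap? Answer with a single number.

In situ: The applicant did put which building on the desk in the afternoon.
'which building' functions as the direct object of 'put'. Fronting leaves a gap immediately after 'put':
Which building did the applicant put ___ on the desk in the afternoon?
'put' is word 6.

6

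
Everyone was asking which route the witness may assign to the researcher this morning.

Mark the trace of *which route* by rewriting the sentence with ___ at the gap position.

Pre-movement form: The witness may assign which route to the researcher this morning.
'which route' functions as the direct object of 'assign'. The gap is right after 'assign'.

Everyone was asking which route the witness may assign ___ to the researcher this morning.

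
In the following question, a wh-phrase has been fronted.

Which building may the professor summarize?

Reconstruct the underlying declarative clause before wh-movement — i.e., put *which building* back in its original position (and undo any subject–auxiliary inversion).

The professor may summarize which building.

'which building' is the direct object of 'summarize'. It moves to the left edge, and the trace sits right after 'summarize':
Which building may the professor summarize ___?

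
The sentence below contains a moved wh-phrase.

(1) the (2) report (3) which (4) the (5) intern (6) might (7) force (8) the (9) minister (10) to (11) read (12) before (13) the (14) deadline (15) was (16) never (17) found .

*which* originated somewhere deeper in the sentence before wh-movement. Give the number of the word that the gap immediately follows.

'which' functions as the direct object of 'read'. It moves to the left edge, and the trace sits right after 'read':
The report which the intern might force the minister to read ___ before the deadline was never found.
'read' is word 11.

11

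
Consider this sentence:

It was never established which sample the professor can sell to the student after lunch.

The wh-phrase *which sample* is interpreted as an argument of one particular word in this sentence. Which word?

sell

Underlying clause: The professor can sell which sample to the student after lunch.
'which sample' functions as the direct object of 'sell'. It moves to the left edge, and the trace sits right after 'sell':
It was never established which sample the professor can sell ___ to the student after lunch.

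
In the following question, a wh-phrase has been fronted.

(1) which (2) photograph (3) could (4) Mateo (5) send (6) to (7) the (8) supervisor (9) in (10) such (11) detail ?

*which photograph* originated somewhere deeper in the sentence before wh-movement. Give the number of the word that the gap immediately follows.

Underlying clause: Mateo could send which photograph to the supervisor in such detail.
'which photograph' functions as the direct object of 'send'. It moves to the left edge, and the trace sits right after 'send':
Which photograph could Mateo send ___ to the supervisor in such detail?
'send' is word 5.

5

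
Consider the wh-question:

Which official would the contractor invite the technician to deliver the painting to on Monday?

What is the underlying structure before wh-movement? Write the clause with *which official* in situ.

'which official' is the object of the preposition 'to' (recipient of 'deliver'). Wh-movement fronts it, leaving a gap right after 'to':
Which official would the contractor invite the technician to deliver the painting to ___ on Monday?

The contractor would invite the technician to deliver the painting to which official on Monday.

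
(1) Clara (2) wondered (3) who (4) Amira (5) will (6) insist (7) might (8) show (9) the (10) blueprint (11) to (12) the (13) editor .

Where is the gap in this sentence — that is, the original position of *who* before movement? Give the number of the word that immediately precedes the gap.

6

In situ: Amira will insist who might show the blueprint to the editor.
'who' is the subject of the clause embedded under 'insist'. Wh-movement fronts it, leaving a gap right after 'insist':
Clara wondered who Amira will insist ___ might show the blueprint to the editor.
'insist' is word 6.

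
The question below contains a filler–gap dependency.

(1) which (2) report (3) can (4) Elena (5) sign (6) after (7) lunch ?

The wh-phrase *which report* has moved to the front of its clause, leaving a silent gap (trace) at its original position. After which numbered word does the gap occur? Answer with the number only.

5

Before movement: Elena can sign which report after lunch.
The filler 'which report' is interpreted as the direct object of 'sign'. Wh-movement fronts it, leaving a gap right after 'sign':
Which report can Elena sign ___ after lunch?
'sign' is word 5.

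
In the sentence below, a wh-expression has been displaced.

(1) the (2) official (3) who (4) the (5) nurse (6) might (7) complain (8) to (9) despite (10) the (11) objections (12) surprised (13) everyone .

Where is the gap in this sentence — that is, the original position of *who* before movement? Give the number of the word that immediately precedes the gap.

'who' is the object of the preposition 'to'. Wh-movement fronts it, leaving a gap right after 'to':
The official who the nurse might complain to ___ despite the objections surprised everyone.
'to' is word 8.

8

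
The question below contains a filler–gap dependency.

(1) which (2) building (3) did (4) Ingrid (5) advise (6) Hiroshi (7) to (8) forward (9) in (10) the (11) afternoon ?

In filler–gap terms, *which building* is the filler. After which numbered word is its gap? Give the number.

Underlying clause: Ingrid did advise Hiroshi to forward which building in the afternoon.
'which building' is the direct object of 'forward'. Wh-movement fronts it, leaving a gap right after 'forward':
Which building did Ingrid advise Hiroshi to forward ___ in the afternoon?
'forward' is word 8.

8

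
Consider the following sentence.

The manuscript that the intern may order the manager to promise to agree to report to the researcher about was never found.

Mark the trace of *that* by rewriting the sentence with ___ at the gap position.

'that' functions as the object of the preposition 'about'. The gap is right after 'about'.

The manuscript that the intern may order the manager to promise to agree to report to the researcher about ___ was never found.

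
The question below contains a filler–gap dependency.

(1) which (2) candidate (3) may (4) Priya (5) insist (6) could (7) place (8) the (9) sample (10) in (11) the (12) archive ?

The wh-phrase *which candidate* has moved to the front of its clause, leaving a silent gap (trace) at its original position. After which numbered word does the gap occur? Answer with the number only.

Pre-movement form: Priya may insist which candidate could place the sample in the archive.
'which candidate' is the subject of the clause embedded under 'insist'. Fronting leaves a gap immediately after 'insist':
Which candidate may Priya insist ___ could place the sample in the archive?
'insist' is word 5.

5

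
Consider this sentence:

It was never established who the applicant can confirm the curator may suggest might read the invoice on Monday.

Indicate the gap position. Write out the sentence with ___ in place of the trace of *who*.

It was never established who the applicant can confirm the curator may suggest ___ might read the invoice on Monday.

Before movement: The applicant can confirm the curator may suggest who might read the invoice on Monday.
'who' is the subject of the clause embedded under 'suggest'. The gap is right after 'suggest'.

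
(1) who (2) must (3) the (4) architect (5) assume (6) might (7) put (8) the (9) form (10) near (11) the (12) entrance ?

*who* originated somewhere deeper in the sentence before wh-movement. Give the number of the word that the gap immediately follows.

Pre-movement form: The architect must assume who might put the form near the entrance.
'who' is the subject of the clause embedded under 'assume'. It moves to the left edge, and the trace sits right after 'assume':
Who must the architect assume ___ might put the form near the entrance?
'assume' is word 5.

5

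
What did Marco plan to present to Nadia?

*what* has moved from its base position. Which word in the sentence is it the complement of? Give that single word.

present

Underlying clause: Marco did plan to present what to Nadia.
The filler 'what' is interpreted as the direct object of 'present'. It moves to the left edge, and the trace sits right after 'present':
What did Marco plan to present ___ to Nadia?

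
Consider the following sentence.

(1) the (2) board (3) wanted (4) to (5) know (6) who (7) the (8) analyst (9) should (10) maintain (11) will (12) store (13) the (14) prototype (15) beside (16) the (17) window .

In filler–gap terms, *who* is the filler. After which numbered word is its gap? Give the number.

Underlying clause: The analyst should maintain who will store the prototype beside the window.
'who' is the subject of the clause embedded under 'maintain'. Wh-movement fronts it, leaving a gap right after 'maintain':
The board wanted to know who the analyst should maintain ___ will store the prototype beside the window.
'maintain' is word 10.

10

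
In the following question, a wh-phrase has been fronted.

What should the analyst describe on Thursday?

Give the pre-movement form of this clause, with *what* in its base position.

The analyst should describe what on Thursday.

The filler 'what' is interpreted as the direct object of 'describe'. It moves to the left edge, and the trace sits right after 'describe':
What should the analyst describe ___ on Thursday?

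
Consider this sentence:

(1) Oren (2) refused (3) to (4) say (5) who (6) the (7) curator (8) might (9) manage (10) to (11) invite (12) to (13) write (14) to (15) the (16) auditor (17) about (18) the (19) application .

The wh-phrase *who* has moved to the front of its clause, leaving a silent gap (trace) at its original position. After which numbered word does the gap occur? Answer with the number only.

Underlying clause: The curator might manage to invite who to write to the auditor about the application.
The filler 'who' is interpreted as the direct object of 'invite'. Fronting leaves a gap immediately after 'invite':
Oren refused to say who the curator might manage to invite ___ to write to the auditor about the application.
'invite' is word 11.

11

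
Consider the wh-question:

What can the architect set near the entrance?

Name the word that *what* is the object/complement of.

Before movement: The architect can set what near the entrance.
The filler 'what' is interpreted as the direct object of 'set'. It moves to the left edge, and the trace sits right after 'set':
What can the architect set ___ near the entrance?

set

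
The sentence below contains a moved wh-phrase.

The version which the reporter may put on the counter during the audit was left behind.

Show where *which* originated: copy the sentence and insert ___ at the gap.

The version which the reporter may put ___ on the counter during the audit was left behind.

The filler 'which' is interpreted as the direct object of 'put'. The gap is right after 'put'.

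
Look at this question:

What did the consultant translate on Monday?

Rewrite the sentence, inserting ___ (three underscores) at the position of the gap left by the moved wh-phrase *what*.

Underlying clause: The consultant did translate what on Monday.
'what' functions as the direct object of 'translate'. The gap is right after 'translate'.

What did the consultant translate ___ on Monday?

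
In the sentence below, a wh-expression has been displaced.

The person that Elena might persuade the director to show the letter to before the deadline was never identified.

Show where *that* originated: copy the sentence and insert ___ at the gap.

The person that Elena might persuade the director to show the letter to ___ before the deadline was never identified.

'that' is the object of the preposition 'to' (recipient of 'show'). The gap is right after 'to'.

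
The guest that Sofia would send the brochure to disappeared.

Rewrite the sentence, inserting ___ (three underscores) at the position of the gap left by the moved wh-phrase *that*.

The guest that Sofia would send the brochure to ___ disappeared.

'that' is the object of the preposition 'to' (recipient of 'send'). The gap is right after 'to'.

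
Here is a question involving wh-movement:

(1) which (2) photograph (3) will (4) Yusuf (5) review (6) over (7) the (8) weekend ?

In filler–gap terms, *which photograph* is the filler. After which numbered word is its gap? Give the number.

In situ: Yusuf will review which photograph over the weekend.
'which photograph' functions as the direct object of 'review'. Fronting leaves a gap immediately after 'review':
Which photograph will Yusuf review ___ over the weekend?
'review' is word 5.

5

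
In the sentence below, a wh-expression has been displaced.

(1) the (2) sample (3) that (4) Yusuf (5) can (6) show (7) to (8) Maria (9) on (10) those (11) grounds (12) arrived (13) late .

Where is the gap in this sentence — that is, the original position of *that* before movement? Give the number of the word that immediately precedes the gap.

6

'that' functions as the direct object of 'show'. It moves to the left edge, and the trace sits right after 'show':
The sample that Yusuf can show ___ to Maria on those grounds arrived late.
'show' is word 6.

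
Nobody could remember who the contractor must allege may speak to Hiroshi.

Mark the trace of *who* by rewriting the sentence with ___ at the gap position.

In situ: The contractor must allege who may speak to Hiroshi.
The filler 'who' is interpreted as the subject of the clause embedded under 'allege'. The gap is right after 'allege'.

Nobody could remember who the contractor must allege ___ may speak to Hiroshi.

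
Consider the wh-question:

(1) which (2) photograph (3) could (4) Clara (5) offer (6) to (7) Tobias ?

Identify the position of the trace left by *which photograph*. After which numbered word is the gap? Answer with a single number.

In situ: Clara could offer which photograph to Tobias.
'which photograph' is the direct object of 'offer'. It moves to the left edge, and the trace sits right after 'offer':
Which photograph could Clara offer ___ to Tobias?
'offer' is word 5.

5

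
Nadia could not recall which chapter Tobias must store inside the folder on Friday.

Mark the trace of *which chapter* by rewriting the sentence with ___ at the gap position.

Pre-movement form: Tobias must store which chapter inside the folder on Friday.
The filler 'which chapter' is interpreted as the direct object of 'store'. The gap is right after 'store'.

Nadia could not recall which chapter Tobias must store ___ inside the folder on Friday.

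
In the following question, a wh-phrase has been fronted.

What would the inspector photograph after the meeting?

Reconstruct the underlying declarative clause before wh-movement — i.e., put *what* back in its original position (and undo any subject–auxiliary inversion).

'what' functions as the direct object of 'photograph'. It moves to the left edge, and the trace sits right after 'photograph':
What would the inspector photograph ___ after the meeting?

The inspector would photograph what after the meeting.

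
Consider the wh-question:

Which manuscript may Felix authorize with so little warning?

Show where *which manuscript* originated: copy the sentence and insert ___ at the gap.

Underlying clause: Felix may authorize which manuscript with so little warning.
'which manuscript' functions as the direct object of 'authorize'. The gap is right after 'authorize'.

Which manuscript may Felix authorize ___ with so little warning?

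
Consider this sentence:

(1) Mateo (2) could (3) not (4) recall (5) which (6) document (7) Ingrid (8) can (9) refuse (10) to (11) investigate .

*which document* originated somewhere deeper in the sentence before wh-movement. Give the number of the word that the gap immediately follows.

11

Before movement: Ingrid can refuse to investigate which document.
'which document' is the direct object of 'investigate'. Wh-movement fronts it, leaving a gap right after 'investigate':
Mateo could not recall which document Ingrid can refuse to investigate ___.
'investigate' is word 11.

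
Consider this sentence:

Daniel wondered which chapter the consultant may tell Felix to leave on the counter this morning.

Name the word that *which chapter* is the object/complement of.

leave

Before movement: The consultant may tell Felix to leave which chapter on the counter this morning.
The filler 'which chapter' is interpreted as the direct object of 'leave'. Wh-movement fronts it, leaving a gap right after 'leave':
Daniel wondered which chapter the consultant may tell Felix to leave ___ on the counter this morning.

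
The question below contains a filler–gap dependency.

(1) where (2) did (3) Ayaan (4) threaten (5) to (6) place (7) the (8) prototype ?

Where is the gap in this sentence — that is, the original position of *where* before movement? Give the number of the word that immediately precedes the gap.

Before movement: Ayaan did threaten to place the prototype where.
'where' is the locative complement of 'place'. It moves to the left edge, and the trace sits right after 'prototype':
Where did Ayaan threaten to place the prototype ___?
'prototype' is word 8.

8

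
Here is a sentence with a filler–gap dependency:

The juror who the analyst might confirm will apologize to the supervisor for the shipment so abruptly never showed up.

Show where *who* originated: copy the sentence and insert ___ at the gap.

The filler 'who' is interpreted as the subject of the clause embedded under 'confirm'. The gap is right after 'confirm'.

The juror who the analyst might confirm ___ will apologize to the supervisor for the shipment so abruptly never showed up.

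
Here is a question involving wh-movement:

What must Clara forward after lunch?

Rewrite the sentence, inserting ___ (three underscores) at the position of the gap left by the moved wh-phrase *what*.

What must Clara forward ___ after lunch?

Underlying clause: Clara must forward what after lunch.
'what' functions as the direct object of 'forward'. The gap is right after 'forward'.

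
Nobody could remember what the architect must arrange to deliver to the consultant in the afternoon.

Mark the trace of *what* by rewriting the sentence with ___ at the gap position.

Before movement: The architect must arrange to deliver what to the consultant in the afternoon.
The filler 'what' is interpreted as the direct object of 'deliver'. The gap is right after 'deliver'.

Nobody could remember what the architect must arrange to deliver ___ to the consultant in the afternoon.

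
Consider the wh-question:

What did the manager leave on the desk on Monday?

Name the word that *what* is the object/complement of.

Before movement: The manager did leave what on the desk on Monday.
'what' functions as the direct object of 'leave'. Wh-movement fronts it, leaving a gap right after 'leave':
What did the manager leave ___ on the desk on Monday?

leave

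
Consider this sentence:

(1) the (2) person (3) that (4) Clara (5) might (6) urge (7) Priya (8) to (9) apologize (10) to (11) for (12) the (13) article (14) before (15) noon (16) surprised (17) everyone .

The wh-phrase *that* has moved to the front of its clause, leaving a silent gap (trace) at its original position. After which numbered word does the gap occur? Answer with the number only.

'that' functions as the object of the preposition 'to'. It moves to the left edge, and the trace sits right after 'to':
The person that Clara might urge Priya to apologize to ___ for the article before noon surprised everyone.
'to' is word 10.

10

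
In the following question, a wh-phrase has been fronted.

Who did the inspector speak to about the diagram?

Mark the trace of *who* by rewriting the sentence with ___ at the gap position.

Underlying clause: The inspector did speak to who about the diagram.
'who' functions as the object of the preposition 'to'. The gap is right after 'to'.

Who did the inspector speak to ___ about the diagram?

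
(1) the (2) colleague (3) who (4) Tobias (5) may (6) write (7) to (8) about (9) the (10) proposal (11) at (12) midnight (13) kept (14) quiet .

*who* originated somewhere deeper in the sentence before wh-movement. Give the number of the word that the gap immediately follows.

'who' is the object of the preposition 'to'. It moves to the left edge, and the trace sits right after 'to':
The colleague who Tobias may write to ___ about the proposal at midnight kept quiet.
'to' is word 7.

7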